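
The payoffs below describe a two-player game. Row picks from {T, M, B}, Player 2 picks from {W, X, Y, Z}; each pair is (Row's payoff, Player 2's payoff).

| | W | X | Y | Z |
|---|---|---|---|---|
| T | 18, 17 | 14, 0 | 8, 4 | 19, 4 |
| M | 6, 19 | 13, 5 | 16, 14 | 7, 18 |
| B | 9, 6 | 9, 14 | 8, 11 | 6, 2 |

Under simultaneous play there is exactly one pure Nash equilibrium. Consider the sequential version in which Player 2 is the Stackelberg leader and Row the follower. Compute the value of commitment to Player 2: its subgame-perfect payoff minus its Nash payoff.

Solve by backward induction (Player 2 leads).
- W: BR = T, leader payoff 17.
- X: BR = T, leader payoff 0.
- Y: BR = M, leader payoff 14.
- Z: BR = T, leader payoff 4.
Player 2's induced payoffs are 17, 0, 14, 4, so Player 2 commits to W. Subgame-perfect outcome: (T, W) with payoffs (18, 17).
For the simultaneous game, intersect best replies.
Row's best replies: W→T; X→T; Y→M; Z→T.
Player 2's best replies: T→W; M→W; B→X.
Only (T, W) has each player best-responding; Nash payoffs (18, 17).
Player 2's commitment gain: 17 − 17 = 0.

0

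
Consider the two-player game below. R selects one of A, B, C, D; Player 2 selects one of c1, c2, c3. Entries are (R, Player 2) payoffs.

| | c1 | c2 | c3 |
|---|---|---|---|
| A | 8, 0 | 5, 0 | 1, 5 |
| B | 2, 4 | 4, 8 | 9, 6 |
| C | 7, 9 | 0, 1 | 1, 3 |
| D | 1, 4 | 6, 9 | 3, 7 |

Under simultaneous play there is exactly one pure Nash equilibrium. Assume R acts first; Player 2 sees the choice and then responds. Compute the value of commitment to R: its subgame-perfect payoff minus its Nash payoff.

Work backward from Player 2's decision.
- A: Player 2 compares 0, 0, 5 and picks c3; R would get 1.
- B: Player 2 compares 4, 8, 6 and picks c2; R would get 4.
- C: Player 2 compares 9, 1, 3 and picks c1; R would get 7.
- D: Player 2 compares 4, 9, 7 and picks c2; R would get 6.
Among 1, 4, 7, 6, the best is 7 at C. Subgame-perfect outcome: (C, c1) with payoffs (7, 9).
Under simultaneous play:
R's best replies: c1→A; c2→D; c3→B.
Player 2's best replies: A→c3; B→c2; C→c1; D→c2.
The unique mutual best reply is (D, c2), giving (6, 9).
R's commitment gain: 7 − 6 = 1.

1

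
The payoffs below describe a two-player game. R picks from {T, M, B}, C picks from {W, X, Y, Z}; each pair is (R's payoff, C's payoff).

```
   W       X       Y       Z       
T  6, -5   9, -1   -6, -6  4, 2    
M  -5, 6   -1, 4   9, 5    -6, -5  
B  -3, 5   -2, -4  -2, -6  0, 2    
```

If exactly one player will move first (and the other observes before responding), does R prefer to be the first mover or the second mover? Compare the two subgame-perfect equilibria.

second

If R leads: C's best replies are T→Z, M→W, B→W; R's induced payoffs 4, -5, -3; outcome (T, Z), payoffs (4, 2).
If C leads: R's best replies are W→T, X→T, Y→M, Z→T; C's induced payoffs -5, -1, 5, 2; outcome (M, Y), payoffs (9, 5).
R gets 4 moving first and 9 moving second, so R prefers to move second.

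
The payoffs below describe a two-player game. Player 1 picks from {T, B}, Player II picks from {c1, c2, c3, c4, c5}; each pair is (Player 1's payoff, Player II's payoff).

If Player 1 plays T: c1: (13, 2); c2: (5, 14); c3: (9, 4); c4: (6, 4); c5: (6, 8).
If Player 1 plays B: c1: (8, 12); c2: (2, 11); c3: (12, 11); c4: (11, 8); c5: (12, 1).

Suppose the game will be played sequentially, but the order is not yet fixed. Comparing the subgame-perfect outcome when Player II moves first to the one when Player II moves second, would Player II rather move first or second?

first

If Player 1 leads: Player II's best replies are T→c2, B→c1; Player 1's induced payoffs 5, 8; outcome (B, c1), payoffs (8, 12).
If Player II leads: Player 1's best replies are c1→T, c2→T, c3→B, c4→B, c5→B; Player II's induced payoffs 2, 14, 11, 8, 1; outcome (T, c2), payoffs (5, 14).
Player II gets 14 moving first and 12 moving second, so Player II prefers to move first.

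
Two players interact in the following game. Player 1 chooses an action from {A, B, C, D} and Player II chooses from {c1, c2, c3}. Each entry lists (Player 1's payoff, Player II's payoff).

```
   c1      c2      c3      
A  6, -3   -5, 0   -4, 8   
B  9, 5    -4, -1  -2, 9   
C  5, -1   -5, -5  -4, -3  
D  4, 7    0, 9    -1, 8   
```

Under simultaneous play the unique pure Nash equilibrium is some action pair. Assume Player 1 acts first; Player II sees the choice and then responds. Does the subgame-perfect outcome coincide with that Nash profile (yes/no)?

no

Solve by backward induction (Player 1 leads).
- A: Player II compares -3, 0, 8 and picks c3; Player 1 would get -4.
- B: Player II compares 5, -1, 9 and picks c3; Player 1 would get -2.
- C: Player II compares -1, -5, -3 and picks c1; Player 1 would get 5.
- D: Player II compares 7, 9, 8 and picks c2; Player 1 would get 0.
Maximizing over -4, -2, 5, 0, Player 1 chooses C. Subgame-perfect outcome: (C, c1) with payoffs (5, -1).
Under simultaneous play:
Player 1's best replies: c1→B; c2→D; c3→D.
Player II's best replies: A→c3; B→c3; C→c1; D→c2.
Only (D, c2) has each player best-responding; Nash payoffs (0, 9).
Sequential outcome (C, c1) differs from the Nash profile (D, c2).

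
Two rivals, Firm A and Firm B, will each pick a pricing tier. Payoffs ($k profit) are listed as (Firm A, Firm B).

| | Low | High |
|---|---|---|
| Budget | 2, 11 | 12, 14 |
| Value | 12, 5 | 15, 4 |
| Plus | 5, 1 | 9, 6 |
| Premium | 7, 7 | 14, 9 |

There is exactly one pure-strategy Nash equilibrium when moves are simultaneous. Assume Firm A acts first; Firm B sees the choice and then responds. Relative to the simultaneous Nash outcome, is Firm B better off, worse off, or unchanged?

Firm B best-responds to each possible Firm A move:
- Budget: BR = High, leader payoff 12.
- Value: BR = Low, leader payoff 12.
- Plus: BR = High, leader payoff 9.
- Premium: BR = High, leader payoff 14.
Maximizing over 12, 12, 9, 14, Firm A chooses Premium. Subgame-perfect outcome: (Premium, High) with payoffs (14, 9).
Under simultaneous play:
Firm A's best replies: Low→Value; High→Value.
Firm B's best replies: Budget→High; Value→Low; Plus→High; Premium→High.
Only (Value, Low) has each player best-responding; Nash payoffs (12, 5).
Firm B earns 9 sequentially versus 5 at the Nash outcome: better off.

better off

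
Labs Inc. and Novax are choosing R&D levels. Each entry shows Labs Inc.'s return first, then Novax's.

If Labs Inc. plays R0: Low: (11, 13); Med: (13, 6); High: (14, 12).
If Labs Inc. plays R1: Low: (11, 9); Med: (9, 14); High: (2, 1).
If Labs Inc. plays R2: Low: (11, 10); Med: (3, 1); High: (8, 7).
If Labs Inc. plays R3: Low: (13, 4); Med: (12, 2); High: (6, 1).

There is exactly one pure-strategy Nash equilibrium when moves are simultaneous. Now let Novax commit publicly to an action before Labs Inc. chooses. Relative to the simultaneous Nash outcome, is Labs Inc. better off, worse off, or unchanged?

Work backward from Labs Inc.'s decision.
- Low: Labs Inc. compares 11, 11, 11, 13 and picks R3; Novax would get 4.
- Med: Labs Inc. compares 13, 9, 3, 12 and picks R0; Novax would get 6.
- High: Labs Inc. compares 14, 2, 8, 6 and picks R0; Novax would get 12.
Maximizing over 4, 6, 12, Novax chooses High. Subgame-perfect outcome: (R0, High) with payoffs (14, 12).
Now find the simultaneous Nash equilibrium.
Labs Inc.'s best replies: Low→R3; Med→R0; High→R0.
Novax's best replies: R0→Low; R1→Med; R2→Low; R3→Low.
The unique mutual best reply is (R3, Low), giving (13, 4).
Labs Inc. earns 14 sequentially versus 13 at the Nash outcome: better off.

better off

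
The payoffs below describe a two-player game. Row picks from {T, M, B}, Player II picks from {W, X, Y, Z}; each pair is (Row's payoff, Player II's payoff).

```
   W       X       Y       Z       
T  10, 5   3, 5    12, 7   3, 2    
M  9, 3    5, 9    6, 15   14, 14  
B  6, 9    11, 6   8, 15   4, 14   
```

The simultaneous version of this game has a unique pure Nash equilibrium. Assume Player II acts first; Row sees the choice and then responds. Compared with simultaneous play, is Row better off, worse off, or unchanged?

better off

Row best-responds to each possible Player II move:
- W: BR = T, leader payoff 5.
- X: BR = B, leader payoff 6.
- Y: BR = T, leader payoff 7.
- Z: BR = M, leader payoff 14.
Among 5, 6, 7, 14, the best is 14 at Z. Subgame-perfect outcome: (M, Z) with payoffs (14, 14).
Now find the simultaneous Nash equilibrium.
Row's best replies: W→T; X→B; Y→T; Z→M.
Player II's best replies: T→Y; M→Y; B→Y.
Only (T, Y) has each player best-responding; Nash payoffs (12, 7).
Row earns 14 sequentially versus 12 at the Nash outcome: better off.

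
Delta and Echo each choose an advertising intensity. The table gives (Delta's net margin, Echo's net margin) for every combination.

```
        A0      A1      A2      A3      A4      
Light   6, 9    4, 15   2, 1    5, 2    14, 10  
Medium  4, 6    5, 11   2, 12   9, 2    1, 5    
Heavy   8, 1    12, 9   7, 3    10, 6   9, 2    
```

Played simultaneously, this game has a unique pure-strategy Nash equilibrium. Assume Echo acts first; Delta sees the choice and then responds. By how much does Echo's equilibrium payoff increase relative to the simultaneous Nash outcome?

Backward induction with Echo moving first.
- A0: Delta compares 6, 4, 8 and picks Heavy; Echo would get 1.
- A1: Delta compares 4, 5, 12 and picks Heavy; Echo would get 9.
- A2: Delta compares 2, 2, 7 and picks Heavy; Echo would get 3.
- A3: Delta compares 5, 9, 10 and picks Heavy; Echo would get 6.
- A4: Delta compares 14, 1, 9 and picks Light; Echo would get 10.
Maximizing over 1, 9, 3, 6, 10, Echo chooses A4. Subgame-perfect outcome: (Light, A4) with payoffs (14, 10).
Now find the simultaneous Nash equilibrium.
Delta's best replies: A0→Heavy; A1→Heavy; A2→Heavy; A3→Heavy; A4→Light.
Echo's best replies: Light→A1; Medium→A2; Heavy→A1.
The unique mutual best reply is (Heavy, A1), giving (12, 9).
Echo's commitment gain: 10 − 9 = 1.

1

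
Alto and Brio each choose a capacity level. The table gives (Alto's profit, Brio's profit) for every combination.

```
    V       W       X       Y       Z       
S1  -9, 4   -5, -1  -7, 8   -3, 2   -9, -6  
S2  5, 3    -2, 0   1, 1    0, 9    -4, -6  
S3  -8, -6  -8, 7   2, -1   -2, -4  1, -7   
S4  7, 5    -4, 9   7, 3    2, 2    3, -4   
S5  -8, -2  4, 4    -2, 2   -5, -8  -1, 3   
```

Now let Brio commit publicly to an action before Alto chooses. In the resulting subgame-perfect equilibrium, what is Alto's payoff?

Backward induction with Brio moving first.
- V → Alto plays S4 (best of -9, 5, -8, 7, -8); Brio gets 5.
- W → Alto plays S5 (best of -5, -2, -8, -4, 4); Brio gets 4.
- X → Alto plays S4 (best of -7, 1, 2, 7, -2); Brio gets 3.
- Y → Alto plays S4 (best of -3, 0, -2, 2, -5); Brio gets 2.
- Z → Alto plays S4 (best of -9, -4, 1, 3, -1); Brio gets -4.
Among 5, 4, 3, 2, -4, the best is 5 at V. Subgame-perfect outcome: (S4, V) with payoffs (7, 5).

7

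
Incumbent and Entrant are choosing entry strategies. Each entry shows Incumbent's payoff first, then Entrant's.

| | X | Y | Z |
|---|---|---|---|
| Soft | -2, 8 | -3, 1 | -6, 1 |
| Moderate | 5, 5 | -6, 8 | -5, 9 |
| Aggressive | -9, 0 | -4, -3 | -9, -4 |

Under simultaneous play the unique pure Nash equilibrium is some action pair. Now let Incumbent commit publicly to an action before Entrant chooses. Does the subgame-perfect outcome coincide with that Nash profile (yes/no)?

Entrant best-responds to each possible Incumbent move:
- Soft: Entrant compares 8, 1, 1 and picks X; Incumbent would get -2.
- Moderate: Entrant compares 5, 8, 9 and picks Z; Incumbent would get -5.
- Aggressive: Entrant compares 0, -3, -4 and picks X; Incumbent would get -9.
Maximizing over -2, -5, -9, Incumbent chooses Soft. Subgame-perfect outcome: (Soft, X) with payoffs (-2, 8).
Now find the simultaneous Nash equilibrium.
Incumbent's best replies: X→Moderate; Y→Soft; Z→Moderate.
Entrant's best replies: Soft→X; Moderate→Z; Aggressive→X.
Only (Moderate, Z) has each player best-responding; Nash payoffs (-5, 9).
Sequential outcome (Soft, X) differs from the Nash profile (Moderate, Z).

no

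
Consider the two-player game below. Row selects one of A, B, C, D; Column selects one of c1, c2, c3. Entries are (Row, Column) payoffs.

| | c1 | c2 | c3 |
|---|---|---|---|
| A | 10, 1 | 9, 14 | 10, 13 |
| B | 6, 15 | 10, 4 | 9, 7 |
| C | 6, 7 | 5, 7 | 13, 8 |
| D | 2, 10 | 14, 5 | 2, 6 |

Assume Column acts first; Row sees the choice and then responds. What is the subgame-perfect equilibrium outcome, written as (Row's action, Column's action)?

Work backward from Row's decision.
- c1 → Row plays A (best of 10, 6, 6, 2); Column gets 1.
- c2 → Row plays D (best of 9, 10, 5, 14); Column gets 5.
- c3 → Row plays C (best of 10, 9, 13, 2); Column gets 8.
Column's induced payoffs are 1, 5, 8, so Column commits to c3. Subgame-perfect outcome: (C, c3) with payoffs (13, 8).

(C, c3)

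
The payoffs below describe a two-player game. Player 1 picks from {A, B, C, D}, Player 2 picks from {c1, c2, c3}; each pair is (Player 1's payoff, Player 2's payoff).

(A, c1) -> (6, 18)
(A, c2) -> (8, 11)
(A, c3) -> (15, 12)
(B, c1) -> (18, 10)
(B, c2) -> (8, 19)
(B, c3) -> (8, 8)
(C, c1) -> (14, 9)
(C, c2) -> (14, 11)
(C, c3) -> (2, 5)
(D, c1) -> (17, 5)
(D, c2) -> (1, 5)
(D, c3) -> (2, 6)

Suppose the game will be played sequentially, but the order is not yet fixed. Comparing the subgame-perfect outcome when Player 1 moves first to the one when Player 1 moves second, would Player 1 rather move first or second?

second

If Player 1 leads: Player 2's best replies are A→c1, B→c2, C→c2, D→c3; Player 1's induced payoffs 6, 8, 14, 2; outcome (C, c2), payoffs (14, 11).
If Player 2 leads: Player 1's best replies are c1→B, c2→C, c3→A; Player 2's induced payoffs 10, 11, 12; outcome (A, c3), payoffs (15, 12).
Player 1 gets 14 moving first and 15 moving second, so Player 1 prefers to move second.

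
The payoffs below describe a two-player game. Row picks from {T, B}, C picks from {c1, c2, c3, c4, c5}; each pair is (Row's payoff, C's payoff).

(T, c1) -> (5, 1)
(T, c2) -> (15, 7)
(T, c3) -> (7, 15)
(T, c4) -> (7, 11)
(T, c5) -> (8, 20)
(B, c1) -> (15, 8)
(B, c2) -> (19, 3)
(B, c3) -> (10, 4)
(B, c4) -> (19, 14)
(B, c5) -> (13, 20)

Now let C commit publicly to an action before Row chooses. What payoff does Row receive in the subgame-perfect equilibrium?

Row best-responds to each possible C move:
- c1: BR = B, leader payoff 8.
- c2: BR = B, leader payoff 3.
- c3: BR = B, leader payoff 4.
- c4: BR = B, leader payoff 14.
- c5: BR = B, leader payoff 20.
Maximizing over 8, 3, 4, 14, 20, C chooses c5. Subgame-perfect outcome: (B, c5) with payoffs (13, 20).

13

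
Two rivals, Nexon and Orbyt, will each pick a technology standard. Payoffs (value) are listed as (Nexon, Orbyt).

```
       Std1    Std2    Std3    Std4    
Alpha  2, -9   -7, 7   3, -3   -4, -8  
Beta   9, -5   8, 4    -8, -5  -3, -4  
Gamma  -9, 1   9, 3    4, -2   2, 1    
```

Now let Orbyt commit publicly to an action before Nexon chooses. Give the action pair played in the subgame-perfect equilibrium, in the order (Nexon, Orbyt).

(Gamma, Std2)

Work backward from Nexon's decision.
- Std1: BR = Beta, leader payoff -5.
- Std2: BR = Gamma, leader payoff 3.
- Std3: BR = Gamma, leader payoff -2.
- Std4: BR = Gamma, leader payoff 1.
Orbyt's induced payoffs are -5, 3, -2, 1, so Orbyt commits to Std2. Subgame-perfect outcome: (Gamma, Std2) with payoffs (9, 3).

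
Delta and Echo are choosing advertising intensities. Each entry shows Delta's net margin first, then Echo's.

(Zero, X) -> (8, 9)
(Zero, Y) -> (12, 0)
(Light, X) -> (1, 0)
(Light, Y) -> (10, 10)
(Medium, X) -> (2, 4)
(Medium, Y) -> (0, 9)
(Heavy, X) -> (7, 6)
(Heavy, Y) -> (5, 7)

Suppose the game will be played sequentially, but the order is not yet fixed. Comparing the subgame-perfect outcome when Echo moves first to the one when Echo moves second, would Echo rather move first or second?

second

If Delta leads: Echo's best replies are Zero→X, Light→Y, Medium→Y, Heavy→Y; Delta's induced payoffs 8, 10, 0, 5; outcome (Light, Y), payoffs (10, 10).
If Echo leads: Delta's best replies are X→Zero, Y→Zero; Echo's induced payoffs 9, 0; outcome (Zero, X), payoffs (8, 9).
Echo gets 9 moving first and 10 moving second, so Echo prefers to move second.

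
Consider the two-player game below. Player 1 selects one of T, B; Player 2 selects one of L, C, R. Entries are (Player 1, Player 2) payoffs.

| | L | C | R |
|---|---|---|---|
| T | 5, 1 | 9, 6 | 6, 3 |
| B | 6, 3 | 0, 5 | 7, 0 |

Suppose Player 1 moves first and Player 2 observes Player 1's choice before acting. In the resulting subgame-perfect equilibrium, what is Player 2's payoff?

Player 2 best-responds to each possible Player 1 move:
- T: Player 2 compares 1, 6, 3 and picks C; Player 1 would get 9.
- B: Player 2 compares 3, 5, 0 and picks C; Player 1 would get 0.
Player 1's induced payoffs are 9, 0, so Player 1 commits to T. Subgame-perfect outcome: (T, C) with payoffs (9, 6).

6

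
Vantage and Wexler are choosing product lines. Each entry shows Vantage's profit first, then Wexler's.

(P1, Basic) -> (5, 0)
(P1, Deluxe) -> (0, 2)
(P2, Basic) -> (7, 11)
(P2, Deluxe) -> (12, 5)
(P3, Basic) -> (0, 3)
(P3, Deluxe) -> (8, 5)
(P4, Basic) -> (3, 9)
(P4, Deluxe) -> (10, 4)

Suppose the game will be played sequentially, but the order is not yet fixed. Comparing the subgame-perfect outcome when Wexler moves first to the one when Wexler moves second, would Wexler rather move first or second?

first

If Vantage leads: Wexler's best replies are P1→Deluxe, P2→Basic, P3→Deluxe, P4→Basic; Vantage's induced payoffs 0, 7, 8, 3; outcome (P3, Deluxe), payoffs (8, 5).
If Wexler leads: Vantage's best replies are Basic→P2, Deluxe→P2; Wexler's induced payoffs 11, 5; outcome (P2, Basic), payoffs (7, 11).
Wexler gets 11 moving first and 5 moving second, so Wexler prefers to move first.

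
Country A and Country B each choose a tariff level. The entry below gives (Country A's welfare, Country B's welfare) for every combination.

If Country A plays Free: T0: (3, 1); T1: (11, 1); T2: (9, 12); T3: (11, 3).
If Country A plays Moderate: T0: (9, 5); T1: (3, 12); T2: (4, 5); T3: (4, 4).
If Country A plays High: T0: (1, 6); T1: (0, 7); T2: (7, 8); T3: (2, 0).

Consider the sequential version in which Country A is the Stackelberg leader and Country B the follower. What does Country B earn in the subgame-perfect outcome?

12

Work backward from Country B's decision.
- Free: Country B compares 1, 1, 12, 3 and picks T2; Country A would get 9.
- Moderate: Country B compares 5, 12, 5, 4 and picks T1; Country A would get 3.
- High: Country B compares 6, 7, 8, 0 and picks T2; Country A would get 7.
Among 9, 3, 7, the best is 9 at Free. Subgame-perfect outcome: (Free, T2) with payoffs (9, 12).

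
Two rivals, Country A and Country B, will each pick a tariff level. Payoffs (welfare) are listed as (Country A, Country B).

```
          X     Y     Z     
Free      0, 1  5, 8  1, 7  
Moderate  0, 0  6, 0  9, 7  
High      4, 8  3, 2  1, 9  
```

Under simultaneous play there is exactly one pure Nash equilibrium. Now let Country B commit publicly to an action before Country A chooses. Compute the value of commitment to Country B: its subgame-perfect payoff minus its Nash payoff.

1

Solve by backward induction (Country B leads).
- X: BR = High, leader payoff 8.
- Y: BR = Moderate, leader payoff 0.
- Z: BR = Moderate, leader payoff 7.
Country B's induced payoffs are 8, 0, 7, so Country B commits to X. Subgame-perfect outcome: (High, X) with payoffs (4, 8).
For the simultaneous game, intersect best replies.
Country A's best replies: X→High; Y→Moderate; Z→Moderate.
Country B's best replies: Free→Y; Moderate→Z; High→Z.
Only (Moderate, Z) has each player best-responding; Nash payoffs (9, 7).
Country B's commitment gain: 8 − 7 = 1.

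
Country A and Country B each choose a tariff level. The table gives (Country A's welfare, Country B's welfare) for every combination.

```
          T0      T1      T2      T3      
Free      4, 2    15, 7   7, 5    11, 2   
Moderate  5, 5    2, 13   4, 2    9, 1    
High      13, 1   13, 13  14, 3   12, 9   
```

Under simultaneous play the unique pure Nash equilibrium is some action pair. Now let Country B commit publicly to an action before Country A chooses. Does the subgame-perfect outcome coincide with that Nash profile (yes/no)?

Country A best-responds to each possible Country B move:
- T0 → Country A plays High (best of 4, 5, 13); Country B gets 1.
- T1 → Country A plays Free (best of 15, 2, 13); Country B gets 7.
- T2 → Country A plays High (best of 7, 4, 14); Country B gets 3.
- T3 → Country A plays High (best of 11, 9, 12); Country B gets 9.
Among 1, 7, 3, 9, the best is 9 at T3. Subgame-perfect outcome: (High, T3) with payoffs (12, 9).
For the simultaneous game, intersect best replies.
Country A's best replies: T0→High; T1→Free; T2→High; T3→High.
Country B's best replies: Free→T1; Moderate→T1; High→T1.
Only (Free, T1) has each player best-responding; Nash payoffs (15, 7).
Sequential outcome (High, T3) differs from the Nash profile (Free, T1).

no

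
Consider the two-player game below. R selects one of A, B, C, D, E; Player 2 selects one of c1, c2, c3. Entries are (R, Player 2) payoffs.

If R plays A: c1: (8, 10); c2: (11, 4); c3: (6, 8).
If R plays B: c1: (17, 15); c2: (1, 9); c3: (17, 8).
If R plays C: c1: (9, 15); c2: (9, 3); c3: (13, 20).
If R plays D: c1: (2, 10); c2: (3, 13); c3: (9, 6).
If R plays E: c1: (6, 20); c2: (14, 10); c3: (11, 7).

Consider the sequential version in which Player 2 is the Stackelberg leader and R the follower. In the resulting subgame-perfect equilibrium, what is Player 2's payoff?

15

Backward induction with Player 2 moving first.
- c1: R compares 8, 17, 9, 2, 6 and picks B; Player 2 would get 15.
- c2: R compares 11, 1, 9, 3, 14 and picks E; Player 2 would get 10.
- c3: R compares 6, 17, 13, 9, 11 and picks B; Player 2 would get 8.
Among 15, 10, 8, the best is 15 at c1. Subgame-perfect outcome: (B, c1) with payoffs (17, 15).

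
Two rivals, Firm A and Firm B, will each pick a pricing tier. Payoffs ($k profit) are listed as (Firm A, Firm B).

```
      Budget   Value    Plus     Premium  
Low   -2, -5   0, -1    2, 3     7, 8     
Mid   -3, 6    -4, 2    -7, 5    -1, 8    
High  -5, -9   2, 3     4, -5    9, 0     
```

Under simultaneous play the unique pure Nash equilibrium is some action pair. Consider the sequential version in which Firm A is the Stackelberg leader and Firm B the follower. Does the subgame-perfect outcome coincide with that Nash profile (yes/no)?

Work backward from Firm B's decision.
- Low → Firm B plays Premium (best of -5, -1, 3, 8); Firm A gets 7.
- Mid → Firm B plays Premium (best of 6, 2, 5, 8); Firm A gets -1.
- High → Firm B plays Value (best of -9, 3, -5, 0); Firm A gets 2.
Firm A's induced payoffs are 7, -1, 2, so Firm A commits to Low. Subgame-perfect outcome: (Low, Premium) with payoffs (7, 8).
Now find the simultaneous Nash equilibrium.
Firm A's best replies: Budget→Low; Value→High; Plus→High; Premium→High.
Firm B's best replies: Low→Premium; Mid→Premium; High→Value.
The unique mutual best reply is (High, Value), giving (2, 3).
Sequential outcome (Low, Premium) differs from the Nash profile (High, Value).

no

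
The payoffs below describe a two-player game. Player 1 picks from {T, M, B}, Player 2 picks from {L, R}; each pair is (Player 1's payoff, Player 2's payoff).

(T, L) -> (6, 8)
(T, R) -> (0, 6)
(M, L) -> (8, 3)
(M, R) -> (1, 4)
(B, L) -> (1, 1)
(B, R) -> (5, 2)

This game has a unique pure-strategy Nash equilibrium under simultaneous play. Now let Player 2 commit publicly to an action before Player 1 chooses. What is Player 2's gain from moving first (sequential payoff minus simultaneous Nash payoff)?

1

Work backward from Player 1's decision.
- L: Player 1 compares 6, 8, 1 and picks M; Player 2 would get 3.
- R: Player 1 compares 0, 1, 5 and picks B; Player 2 would get 2.
Among 3, 2, the best is 3 at L. Subgame-perfect outcome: (M, L) with payoffs (8, 3).
Under simultaneous play:
Player 1's best replies: L→M; R→B.
Player 2's best replies: T→L; M→R; B→R.
The unique mutual best reply is (B, R), giving (5, 2).
Player 2's commitment gain: 3 − 2 = 1.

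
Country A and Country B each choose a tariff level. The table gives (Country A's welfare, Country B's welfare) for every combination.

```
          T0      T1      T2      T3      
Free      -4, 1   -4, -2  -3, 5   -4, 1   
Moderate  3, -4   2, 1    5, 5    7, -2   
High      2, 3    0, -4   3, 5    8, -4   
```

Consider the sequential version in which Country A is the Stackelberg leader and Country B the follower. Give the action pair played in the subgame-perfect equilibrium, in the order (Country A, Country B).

(Moderate, T2)

Country B best-responds to each possible Country A move:
- Free: Country B compares 1, -2, 5, 1 and picks T2; Country A would get -3.
- Moderate: Country B compares -4, 1, 5, -2 and picks T2; Country A would get 5.
- High: Country B compares 3, -4, 5, -4 and picks T2; Country A would get 3.
Maximizing over -3, 5, 3, Country A chooses Moderate. Subgame-perfect outcome: (Moderate, T2) with payoffs (5, 5).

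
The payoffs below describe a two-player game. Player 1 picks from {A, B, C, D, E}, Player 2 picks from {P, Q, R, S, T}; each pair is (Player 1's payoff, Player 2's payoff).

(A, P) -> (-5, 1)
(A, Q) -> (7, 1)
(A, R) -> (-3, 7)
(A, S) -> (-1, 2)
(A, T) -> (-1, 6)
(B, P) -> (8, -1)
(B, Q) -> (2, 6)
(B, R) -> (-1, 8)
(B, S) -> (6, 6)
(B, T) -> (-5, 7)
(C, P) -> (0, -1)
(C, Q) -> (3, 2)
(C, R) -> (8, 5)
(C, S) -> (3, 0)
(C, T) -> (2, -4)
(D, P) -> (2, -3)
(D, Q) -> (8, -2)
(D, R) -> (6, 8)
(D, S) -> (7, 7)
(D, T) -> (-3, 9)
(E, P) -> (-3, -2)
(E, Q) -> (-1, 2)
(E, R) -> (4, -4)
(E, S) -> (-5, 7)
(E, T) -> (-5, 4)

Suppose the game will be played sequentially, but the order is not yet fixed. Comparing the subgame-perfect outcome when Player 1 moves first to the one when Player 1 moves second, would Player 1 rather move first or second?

If Player 1 leads: Player 2's best replies are A→R, B→R, C→R, D→T, E→S; Player 1's induced payoffs -3, -1, 8, -3, -5; outcome (C, R), payoffs (8, 5).
If Player 2 leads: Player 1's best replies are P→B, Q→D, R→C, S→D, T→C; Player 2's induced payoffs -1, -2, 5, 7, -4; outcome (D, S), payoffs (7, 7).
Player 1 gets 8 moving first and 7 moving second, so Player 1 prefers to move first.

first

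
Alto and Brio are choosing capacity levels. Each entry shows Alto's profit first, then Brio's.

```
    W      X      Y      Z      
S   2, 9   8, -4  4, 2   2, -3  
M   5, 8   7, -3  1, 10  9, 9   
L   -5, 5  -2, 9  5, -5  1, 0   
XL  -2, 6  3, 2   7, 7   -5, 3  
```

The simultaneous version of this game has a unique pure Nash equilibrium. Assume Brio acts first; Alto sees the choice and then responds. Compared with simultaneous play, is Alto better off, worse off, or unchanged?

better off

Work backward from Alto's decision.
- W: BR = M, leader payoff 8.
- X: BR = S, leader payoff -4.
- Y: BR = XL, leader payoff 7.
- Z: BR = M, leader payoff 9.
Among 8, -4, 7, 9, the best is 9 at Z. Subgame-perfect outcome: (M, Z) with payoffs (9, 9).
Under simultaneous play:
Alto's best replies: W→M; X→S; Y→XL; Z→M.
Brio's best replies: S→W; M→Y; L→X; XL→Y.
Only (XL, Y) has each player best-responding; Nash payoffs (7, 7).
Alto earns 9 sequentially versus 7 at the Nash outcome: better off.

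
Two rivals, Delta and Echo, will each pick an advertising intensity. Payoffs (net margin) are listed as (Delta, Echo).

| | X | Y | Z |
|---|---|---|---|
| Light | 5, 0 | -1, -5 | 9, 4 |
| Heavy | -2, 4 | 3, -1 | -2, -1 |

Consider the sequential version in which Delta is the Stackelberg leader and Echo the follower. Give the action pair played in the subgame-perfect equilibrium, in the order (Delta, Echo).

(Light, Z)

Echo best-responds to each possible Delta move:
- Light: BR = Z, leader payoff 9.
- Heavy: BR = X, leader payoff -2.
Among 9, -2, the best is 9 at Light. Subgame-perfect outcome: (Light, Z) with payoffs (9, 4).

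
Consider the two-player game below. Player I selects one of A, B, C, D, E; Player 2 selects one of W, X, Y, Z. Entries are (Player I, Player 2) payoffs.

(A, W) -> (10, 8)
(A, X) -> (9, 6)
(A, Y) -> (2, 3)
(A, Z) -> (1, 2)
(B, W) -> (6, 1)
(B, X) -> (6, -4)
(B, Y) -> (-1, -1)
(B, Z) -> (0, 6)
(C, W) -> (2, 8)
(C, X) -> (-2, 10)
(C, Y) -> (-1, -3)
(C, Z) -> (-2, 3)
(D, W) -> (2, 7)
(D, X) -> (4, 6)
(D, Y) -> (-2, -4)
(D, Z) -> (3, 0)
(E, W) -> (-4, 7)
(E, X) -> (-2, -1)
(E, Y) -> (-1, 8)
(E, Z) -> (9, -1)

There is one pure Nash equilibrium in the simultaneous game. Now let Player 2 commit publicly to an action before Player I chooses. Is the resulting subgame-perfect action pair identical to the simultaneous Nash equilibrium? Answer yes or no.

Backward induction with Player 2 moving first.
- W → Player I plays A (best of 10, 6, 2, 2, -4); Player 2 gets 8.
- X → Player I plays A (best of 9, 6, -2, 4, -2); Player 2 gets 6.
- Y → Player I plays A (best of 2, -1, -1, -2, -1); Player 2 gets 3.
- Z → Player I plays E (best of 1, 0, -2, 3, 9); Player 2 gets -1.
Player 2's induced payoffs are 8, 6, 3, -1, so Player 2 commits to W. Subgame-perfect outcome: (A, W) with payoffs (10, 8).
Under simultaneous play:
Player I's best replies: W→A; X→A; Y→A; Z→E.
Player 2's best replies: A→W; B→Z; C→X; D→W; E→Y.
The unique mutual best reply is (A, W), giving (10, 8).
Sequential outcome (A, W) coincides with the Nash profile (A, W).

yes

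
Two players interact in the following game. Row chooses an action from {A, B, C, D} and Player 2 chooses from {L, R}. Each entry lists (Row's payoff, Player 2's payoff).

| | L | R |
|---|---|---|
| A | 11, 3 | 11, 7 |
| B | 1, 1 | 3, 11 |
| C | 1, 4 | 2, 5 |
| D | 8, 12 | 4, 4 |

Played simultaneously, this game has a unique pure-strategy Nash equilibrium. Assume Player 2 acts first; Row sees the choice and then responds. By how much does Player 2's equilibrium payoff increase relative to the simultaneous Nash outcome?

Work backward from Row's decision.
- L: BR = A, leader payoff 3.
- R: BR = A, leader payoff 7.
Among 3, 7, the best is 7 at R. Subgame-perfect outcome: (A, R) with payoffs (11, 7).
Now find the simultaneous Nash equilibrium.
Row's best replies: L→A; R→A.
Player 2's best replies: A→R; B→R; C→R; D→L.
Only (A, R) has each player best-responding; Nash payoffs (11, 7).
Player 2's commitment gain: 7 − 7 = 0.

0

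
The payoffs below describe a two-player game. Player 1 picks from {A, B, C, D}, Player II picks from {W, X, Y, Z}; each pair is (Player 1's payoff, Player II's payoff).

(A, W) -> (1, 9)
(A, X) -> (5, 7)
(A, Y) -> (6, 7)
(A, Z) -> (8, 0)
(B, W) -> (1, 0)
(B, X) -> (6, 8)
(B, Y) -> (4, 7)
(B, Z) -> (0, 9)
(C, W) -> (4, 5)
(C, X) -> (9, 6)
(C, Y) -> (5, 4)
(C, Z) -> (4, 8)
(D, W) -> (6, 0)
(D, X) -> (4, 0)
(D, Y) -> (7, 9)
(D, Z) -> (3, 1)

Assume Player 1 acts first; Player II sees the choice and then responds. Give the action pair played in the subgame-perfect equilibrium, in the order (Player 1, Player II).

(D, Y)

Work backward from Player II's decision.
- A → Player II plays W (best of 9, 7, 7, 0); Player 1 gets 1.
- B → Player II plays Z (best of 0, 8, 7, 9); Player 1 gets 0.
- C → Player II plays Z (best of 5, 6, 4, 8); Player 1 gets 4.
- D → Player II plays Y (best of 0, 0, 9, 1); Player 1 gets 7.
Among 1, 0, 4, 7, the best is 7 at D. Subgame-perfect outcome: (D, Y) with payoffs (7, 9).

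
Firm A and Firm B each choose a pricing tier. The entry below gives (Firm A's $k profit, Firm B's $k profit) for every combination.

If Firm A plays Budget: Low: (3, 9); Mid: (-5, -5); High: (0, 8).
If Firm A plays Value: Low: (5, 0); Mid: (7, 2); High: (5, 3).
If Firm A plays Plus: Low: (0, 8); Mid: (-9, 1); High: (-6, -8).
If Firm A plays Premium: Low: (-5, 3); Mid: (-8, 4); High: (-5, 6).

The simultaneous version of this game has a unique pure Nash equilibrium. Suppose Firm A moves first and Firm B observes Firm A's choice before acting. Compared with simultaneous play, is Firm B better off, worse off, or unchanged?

unchanged

Solve by backward induction (Firm A leads).
- Budget: BR = Low, leader payoff 3.
- Value: BR = High, leader payoff 5.
- Plus: BR = Low, leader payoff 0.
- Premium: BR = High, leader payoff -5.
Firm A's induced payoffs are 3, 5, 0, -5, so Firm A commits to Value. Subgame-perfect outcome: (Value, High) with payoffs (5, 3).
Now find the simultaneous Nash equilibrium.
Firm A's best replies: Low→Value; Mid→Value; High→Value.
Firm B's best replies: Budget→Low; Value→High; Plus→Low; Premium→High.
The unique mutual best reply is (Value, High), giving (5, 3).
Firm B earns 3 sequentially versus 3 at the Nash outcome: unchanged.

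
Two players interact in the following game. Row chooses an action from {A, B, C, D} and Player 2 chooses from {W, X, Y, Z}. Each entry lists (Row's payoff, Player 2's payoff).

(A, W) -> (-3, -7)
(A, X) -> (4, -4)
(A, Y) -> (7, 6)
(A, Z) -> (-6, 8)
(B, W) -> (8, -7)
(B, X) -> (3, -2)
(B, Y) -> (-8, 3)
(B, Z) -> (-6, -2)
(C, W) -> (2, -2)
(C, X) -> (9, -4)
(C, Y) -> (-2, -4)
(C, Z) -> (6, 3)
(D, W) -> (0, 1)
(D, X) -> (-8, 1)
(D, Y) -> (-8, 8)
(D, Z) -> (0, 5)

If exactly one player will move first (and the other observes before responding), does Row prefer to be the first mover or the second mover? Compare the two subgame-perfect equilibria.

second

If Row leads: Player 2's best replies are A→Z, B→Y, C→Z, D→Y; Row's induced payoffs -6, -8, 6, -8; outcome (C, Z), payoffs (6, 3).
If Player 2 leads: Row's best replies are W→B, X→C, Y→A, Z→C; Player 2's induced payoffs -7, -4, 6, 3; outcome (A, Y), payoffs (7, 6).
Row gets 6 moving first and 7 moving second, so Row prefers to move second.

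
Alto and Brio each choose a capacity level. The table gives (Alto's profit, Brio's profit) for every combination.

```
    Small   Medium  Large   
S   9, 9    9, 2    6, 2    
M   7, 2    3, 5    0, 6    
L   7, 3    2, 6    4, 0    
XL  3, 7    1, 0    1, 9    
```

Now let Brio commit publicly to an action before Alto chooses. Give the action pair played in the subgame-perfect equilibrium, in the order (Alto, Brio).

Solve by backward induction (Brio leads).
- Small: Alto compares 9, 7, 7, 3 and picks S; Brio would get 9.
- Medium: Alto compares 9, 3, 2, 1 and picks S; Brio would get 2.
- Large: Alto compares 6, 0, 4, 1 and picks S; Brio would get 2.
Maximizing over 9, 2, 2, Brio chooses Small. Subgame-perfect outcome: (S, Small) with payoffs (9, 9).

(S, Small)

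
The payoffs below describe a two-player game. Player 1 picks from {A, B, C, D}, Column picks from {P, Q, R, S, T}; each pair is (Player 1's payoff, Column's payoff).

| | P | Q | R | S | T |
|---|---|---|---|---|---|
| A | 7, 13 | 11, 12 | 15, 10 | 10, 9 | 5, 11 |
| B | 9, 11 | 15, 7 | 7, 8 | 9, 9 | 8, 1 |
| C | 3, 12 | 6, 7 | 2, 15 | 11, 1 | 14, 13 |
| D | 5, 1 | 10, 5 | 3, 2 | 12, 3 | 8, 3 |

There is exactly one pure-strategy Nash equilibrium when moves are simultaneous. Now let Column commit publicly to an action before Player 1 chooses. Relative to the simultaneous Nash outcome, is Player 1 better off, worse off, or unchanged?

better off

Player 1 best-responds to each possible Column move:
- P → Player 1 plays B (best of 7, 9, 3, 5); Column gets 11.
- Q → Player 1 plays B (best of 11, 15, 6, 10); Column gets 7.
- R → Player 1 plays A (best of 15, 7, 2, 3); Column gets 10.
- S → Player 1 plays D (best of 10, 9, 11, 12); Column gets 3.
- T → Player 1 plays C (best of 5, 8, 14, 8); Column gets 13.
Among 11, 7, 10, 3, 13, the best is 13 at T. Subgame-perfect outcome: (C, T) with payoffs (14, 13).
For the simultaneous game, intersect best replies.
Player 1's best replies: P→B; Q→B; R→A; S→D; T→C.
Column's best replies: A→P; B→P; C→R; D→Q.
The unique mutual best reply is (B, P), giving (9, 11).
Player 1 earns 14 sequentially versus 9 at the Nash outcome: better off.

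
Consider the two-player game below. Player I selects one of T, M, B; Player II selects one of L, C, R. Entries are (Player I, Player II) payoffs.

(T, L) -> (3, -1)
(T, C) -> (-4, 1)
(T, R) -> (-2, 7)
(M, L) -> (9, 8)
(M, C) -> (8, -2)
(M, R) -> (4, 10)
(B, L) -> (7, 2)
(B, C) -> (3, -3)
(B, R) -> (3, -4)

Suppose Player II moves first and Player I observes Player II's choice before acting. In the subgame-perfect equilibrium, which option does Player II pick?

Backward induction with Player II moving first.
- L: Player I compares 3, 9, 7 and picks M; Player II would get 8.
- C: Player I compares -4, 8, 3 and picks M; Player II would get -2.
- R: Player I compares -2, 4, 3 and picks M; Player II would get 10.
Player II's induced payoffs are 8, -2, 10, so Player II commits to R. Subgame-perfect outcome: (M, R) with payoffs (4, 10).

R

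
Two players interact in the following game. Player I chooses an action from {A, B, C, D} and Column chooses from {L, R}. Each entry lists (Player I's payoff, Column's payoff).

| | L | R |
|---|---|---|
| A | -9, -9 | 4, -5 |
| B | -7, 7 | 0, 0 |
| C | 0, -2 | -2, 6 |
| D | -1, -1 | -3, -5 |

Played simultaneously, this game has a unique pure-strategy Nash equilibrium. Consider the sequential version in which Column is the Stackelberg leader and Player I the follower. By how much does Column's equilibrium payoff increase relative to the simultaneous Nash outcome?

3

Player I best-responds to each possible Column move:
- L → Player I plays C (best of -9, -7, 0, -1); Column gets -2.
- R → Player I plays A (best of 4, 0, -2, -3); Column gets -5.
Maximizing over -2, -5, Column chooses L. Subgame-perfect outcome: (C, L) with payoffs (0, -2).
Now find the simultaneous Nash equilibrium.
Player I's best replies: L→C; R→A.
Column's best replies: A→R; B→L; C→R; D→L.
Only (A, R) has each player best-responding; Nash payoffs (4, -5).
Column's commitment gain: -2 − -5 = 3.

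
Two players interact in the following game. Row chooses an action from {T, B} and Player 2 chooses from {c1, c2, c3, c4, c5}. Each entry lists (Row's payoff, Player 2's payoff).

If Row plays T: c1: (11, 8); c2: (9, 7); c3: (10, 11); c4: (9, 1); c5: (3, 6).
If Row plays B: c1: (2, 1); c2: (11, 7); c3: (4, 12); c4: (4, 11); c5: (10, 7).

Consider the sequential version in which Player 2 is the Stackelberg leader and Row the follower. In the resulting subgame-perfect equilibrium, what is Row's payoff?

Solve by backward induction (Player 2 leads).
- c1: BR = T, leader payoff 8.
- c2: BR = B, leader payoff 7.
- c3: BR = T, leader payoff 11.
- c4: BR = T, leader payoff 1.
- c5: BR = B, leader payoff 7.
Among 8, 7, 11, 1, 7, the best is 11 at c3. Subgame-perfect outcome: (T, c3) with payoffs (10, 11).

10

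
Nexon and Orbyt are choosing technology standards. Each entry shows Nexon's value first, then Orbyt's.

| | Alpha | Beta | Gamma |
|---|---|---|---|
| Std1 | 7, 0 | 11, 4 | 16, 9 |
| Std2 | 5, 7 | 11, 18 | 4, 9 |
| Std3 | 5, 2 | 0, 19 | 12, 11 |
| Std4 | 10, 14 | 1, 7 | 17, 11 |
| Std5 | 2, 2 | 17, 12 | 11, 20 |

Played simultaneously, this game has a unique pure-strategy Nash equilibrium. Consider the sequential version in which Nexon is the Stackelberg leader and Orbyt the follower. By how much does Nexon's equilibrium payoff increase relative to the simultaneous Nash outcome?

Work backward from Orbyt's decision.
- Std1: BR = Gamma, leader payoff 16.
- Std2: BR = Beta, leader payoff 11.
- Std3: BR = Beta, leader payoff 0.
- Std4: BR = Alpha, leader payoff 10.
- Std5: BR = Gamma, leader payoff 11.
Among 16, 11, 0, 10, 11, the best is 16 at Std1. Subgame-perfect outcome: (Std1, Gamma) with payoffs (16, 9).
Now find the simultaneous Nash equilibrium.
Nexon's best replies: Alpha→Std4; Beta→Std5; Gamma→Std4.
Orbyt's best replies: Std1→Gamma; Std2→Beta; Std3→Beta; Std4→Alpha; Std5→Gamma.
Only (Std4, Alpha) has each player best-responding; Nash payoffs (10, 14).
Nexon's commitment gain: 16 − 10 = 6.

6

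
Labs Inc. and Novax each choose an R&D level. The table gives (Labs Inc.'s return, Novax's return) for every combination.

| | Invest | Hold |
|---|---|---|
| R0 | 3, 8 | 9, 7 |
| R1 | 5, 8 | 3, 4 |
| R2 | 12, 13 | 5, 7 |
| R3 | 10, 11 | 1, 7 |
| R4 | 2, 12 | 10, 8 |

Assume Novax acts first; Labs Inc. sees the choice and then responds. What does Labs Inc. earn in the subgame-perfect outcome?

12

Backward induction with Novax moving first.
- Invest: BR = R2, leader payoff 13.
- Hold: BR = R4, leader payoff 8.
Novax's induced payoffs are 13, 8, so Novax commits to Invest. Subgame-perfect outcome: (R2, Invest) with payoffs (12, 13).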